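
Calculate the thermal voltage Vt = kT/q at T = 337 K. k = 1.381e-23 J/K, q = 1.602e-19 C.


Step 1: kT = 1.381e-23 * 337 = 4.65397e-21 J
Step 2: Vt = kT/q = 4.65397e-21 / 1.602e-19
Step 3: Vt = 0.02905 V

0.02905


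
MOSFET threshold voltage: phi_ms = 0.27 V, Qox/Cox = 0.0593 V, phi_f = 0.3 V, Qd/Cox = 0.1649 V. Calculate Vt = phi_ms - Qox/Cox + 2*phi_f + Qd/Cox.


Step 1: Vt = phi_ms - Qox/Cox + 2*phi_f + Qd/Cox
Step 2: Vt = 0.27 - 0.0593 + 2*0.3 + 0.1649
Step 3: Vt = 0.27 - 0.0593 + 0.6 + 0.1649
Step 4: Vt = 0.9756 V

0.9756


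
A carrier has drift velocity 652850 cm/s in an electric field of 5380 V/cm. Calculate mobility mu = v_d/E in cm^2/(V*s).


Step 1: mu = v_d / E
Step 2: mu = 652850 / 5380
Step 3: mu = 121.35 cm^2/(V*s)

121.35


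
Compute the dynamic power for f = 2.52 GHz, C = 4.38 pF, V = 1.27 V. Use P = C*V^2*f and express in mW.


Step 1: V^2 = 1.27^2 = 1.6129 V^2
Step 2: P = C*V^2*f = 4.38e-12 F * 1.6129 * 2.52e9 Hz
Step 3: P = 1.780254504e-02 W
Step 4: P = 17.803 mW

17.803


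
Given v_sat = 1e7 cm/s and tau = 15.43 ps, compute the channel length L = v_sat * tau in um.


Step 1: tau in seconds = 15.43 ps * 1e-12 = 1.5430e-11 s
Step 2: L = v_sat * tau = 1e7 * 1.5430e-11 = 1.5430e-04 cm
Step 3: L in um = 1.5430e-04 * 1e4 = 1.543 um

1.543


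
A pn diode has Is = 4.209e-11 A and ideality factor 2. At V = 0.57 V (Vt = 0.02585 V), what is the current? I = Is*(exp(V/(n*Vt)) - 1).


Step 1: V/(n*Vt) = 0.57/(2*0.02585) = 11.0251
Step 2: exp(11.0251) = 6.1396e+04
Step 3: I = 4.209e-11 * (6.1396e+04 - 1) = 2.58e-06 A

2.58e-06


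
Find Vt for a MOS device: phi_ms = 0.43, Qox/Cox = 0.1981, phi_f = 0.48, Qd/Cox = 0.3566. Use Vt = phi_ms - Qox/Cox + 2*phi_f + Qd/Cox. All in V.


Step 1: Vt = phi_ms - Qox/Cox + 2*phi_f + Qd/Cox
Step 2: Vt = 0.43 - 0.1981 + 2*0.48 + 0.3566
Step 3: Vt = 0.43 - 0.1981 + 0.96 + 0.3566
Step 4: Vt = 1.5485 V

1.5485


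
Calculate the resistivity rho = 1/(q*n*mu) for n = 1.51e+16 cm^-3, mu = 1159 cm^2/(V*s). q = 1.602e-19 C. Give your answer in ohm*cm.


Step 1: sigma = q * n * mu = 1.602e-19 * 1.51e+16 * 1159 = 2.80364e+00 S/cm
Step 2: rho = 1 / sigma = 1 / 2.80364e+00 = 0.3567 ohm*cm

0.3567


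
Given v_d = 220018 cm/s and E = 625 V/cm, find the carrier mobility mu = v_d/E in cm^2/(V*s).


Step 1: mu = v_d / E
Step 2: mu = 220018 / 625
Step 3: mu = 352.03 cm^2/(V*s)

352.03


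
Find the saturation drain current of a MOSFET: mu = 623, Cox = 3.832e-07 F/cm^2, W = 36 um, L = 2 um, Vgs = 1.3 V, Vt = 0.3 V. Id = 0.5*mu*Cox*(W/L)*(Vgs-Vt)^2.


Step 1: Overdrive voltage Vov = Vgs - Vt = 1.3 - 0.3 = 1.0 V
Step 2: W/L = 36/2 = 18
Step 3: Id = 0.5 * 623 * 3.832e-07 * 18 * 1.0^2
Step 4: Id = 2.15e-03 A

2.15e-03


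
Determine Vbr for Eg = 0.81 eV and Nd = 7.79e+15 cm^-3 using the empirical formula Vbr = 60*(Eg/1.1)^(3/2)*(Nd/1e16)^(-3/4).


Step 1: Eg/1.1 = 0.81/1.1 = 0.736364
Step 2: (Eg/1.1)^1.5 = 0.736364^1.5 = 0.631886
Step 3: (Nd/1e16)^(-0.75) = (0.779)^(-0.75) = 1.205999
Step 4: Vbr = 60 * 0.631886 * 1.205999 = 45.7 V

45.7


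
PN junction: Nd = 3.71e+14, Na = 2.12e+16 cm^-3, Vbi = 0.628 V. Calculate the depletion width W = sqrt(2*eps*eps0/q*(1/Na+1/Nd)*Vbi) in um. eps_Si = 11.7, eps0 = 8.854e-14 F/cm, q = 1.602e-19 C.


Step 1: 1/Na + 1/Nd = 1/2.12e+16 + 1/3.71e+14 = 2.74259e-15
Step 2: 2*eps*eps0/q = 2*11.7*8.854e-14/1.602e-19 = 1.293281e+07
Step 3: W^2 = 1.293281e+07 * 2.74259e-15 * 0.628 = 2.22748e-08
Step 4: W = sqrt(2.22748e-08) = 1.492e-04 cm = 1.492 um

1.492


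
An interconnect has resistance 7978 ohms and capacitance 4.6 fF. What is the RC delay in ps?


Step 1: tau = R * C
Step 2: tau = 7978 * 4.6 fF = 7978 * 4.6e-15 F
Step 3: tau = 3.66988e-11 s = 36.6988 ps

36.6988


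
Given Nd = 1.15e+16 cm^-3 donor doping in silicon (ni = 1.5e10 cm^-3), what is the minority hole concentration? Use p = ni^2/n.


Step 1: Since Nd >> ni, n ≈ Nd = 1.15e+16 cm^-3
Step 2: p = ni^2 / n = (1.5e10)^2 / 1.15e+16
Step 3: p = 2.25e20 / 1.15e+16 = 1.96e+04 cm^-3

1.96e+04


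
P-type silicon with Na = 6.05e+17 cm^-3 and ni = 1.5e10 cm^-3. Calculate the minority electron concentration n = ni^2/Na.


Step 1: Majority hole concentration p ≈ Na = 6.05e+17 cm^-3
Step 2: n = ni^2 / Na = (1.5e10)^2 / 6.05e+17
Step 3: n = 3.72e+02 cm^-3

3.72e+02


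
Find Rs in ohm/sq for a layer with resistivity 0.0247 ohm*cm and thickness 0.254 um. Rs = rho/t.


Step 1: Convert thickness to cm: t = 0.254 um = 2.5400e-05 cm
Step 2: Rs = rho / t = 0.0247 / 2.5400e-05
Step 3: Rs = 972.4 ohm/sq

972.4


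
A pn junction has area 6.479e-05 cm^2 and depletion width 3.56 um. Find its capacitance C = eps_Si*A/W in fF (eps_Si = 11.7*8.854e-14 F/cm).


Step 1: eps_Si = 11.7 * 8.854e-14 = 1.035918e-12 F/cm
Step 2: W in cm = 3.56 * 1e-4 = 3.56e-04 cm
Step 3: C = 1.035918e-12 * 6.479e-05 / 3.56e-04 = 1.885313e-13 F
Step 4: C = 188.53 fF

188.53


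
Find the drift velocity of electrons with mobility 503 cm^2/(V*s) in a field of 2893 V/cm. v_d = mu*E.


Step 1: v_d = mu * E
Step 2: v_d = 503 * 2893 = 1455179
Step 3: v_d = 1.46e+06 cm/s

1.46e+06


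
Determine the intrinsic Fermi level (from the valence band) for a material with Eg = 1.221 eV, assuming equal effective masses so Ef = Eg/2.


Step 1: For an intrinsic semiconductor, the Fermi level sits at midgap.
Step 2: Ef = Eg / 2 = 1.221 / 2 = 0.6105 eV

0.6105


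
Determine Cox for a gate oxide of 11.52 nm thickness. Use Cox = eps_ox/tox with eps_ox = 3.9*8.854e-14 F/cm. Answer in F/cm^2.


Step 1: eps_ox = 3.9 * 8.854e-14 = 3.45306e-13 F/cm
Step 2: tox in cm = 11.52 nm * 1e-7 = 1.1520e-06 cm
Step 3: Cox = 3.45306e-13 / 1.1520e-06 = 3.00e-07 F/cm^2

3.00e-07


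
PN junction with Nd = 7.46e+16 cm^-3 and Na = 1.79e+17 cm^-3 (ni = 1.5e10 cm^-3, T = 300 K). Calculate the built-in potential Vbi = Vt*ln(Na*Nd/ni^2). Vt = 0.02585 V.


Step 1: Compute Na*Nd/ni^2 = 1.79e+17 * 7.46e+16 / (1.5e10)^2 = 5.9348e+13
Step 2: ln(5.9348e+13) = 31.7144
Step 3: Vbi = 0.02585 * 31.7144 = 0.82 V

0.82


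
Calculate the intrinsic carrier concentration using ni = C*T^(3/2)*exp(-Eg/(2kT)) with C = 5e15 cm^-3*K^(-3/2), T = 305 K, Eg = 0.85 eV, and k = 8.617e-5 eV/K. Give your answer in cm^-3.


Step 1: Compute kT = 8.617e-5 * 305 = 0.02628185 eV
Step 2: Exponent = -Eg/(2kT) = -0.85/(2*0.02628185) = -16.17086
Step 3: T^(3/2) = 305^1.5 = 5326.60
Step 4: ni = 5e15 * 5326.60 * exp(-16.17086) = 2.53e+12 cm^-3

2.53e+12


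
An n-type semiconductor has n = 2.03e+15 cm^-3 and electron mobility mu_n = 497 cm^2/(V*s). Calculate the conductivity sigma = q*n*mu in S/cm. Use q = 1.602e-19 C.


Step 1: sigma = q * n * mu
Step 2: sigma = 1.602e-19 * 2.03e+15 * 497
Step 3: sigma = 1.616e-01 S/cm

1.616e-01


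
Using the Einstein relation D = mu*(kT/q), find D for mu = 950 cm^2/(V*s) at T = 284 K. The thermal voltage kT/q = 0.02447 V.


Step 1: D = mu * (kT/q)
Step 2: D = 950 * 0.02447
Step 3: D = 23.25 cm^2/s

23.25


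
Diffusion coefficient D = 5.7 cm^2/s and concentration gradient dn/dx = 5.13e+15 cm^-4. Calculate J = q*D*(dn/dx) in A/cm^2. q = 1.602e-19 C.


Step 1: J = q * D * (dn/dx)
Step 2: J = 1.602e-19 * 5.7 * 5.13e+15
Step 3: J = 4.68e-03 A/cm^2

4.68e-03


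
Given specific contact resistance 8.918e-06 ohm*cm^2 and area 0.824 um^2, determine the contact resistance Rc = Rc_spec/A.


Step 1: Convert area to cm^2: 0.824 um^2 = 8.2400e-09 cm^2
Step 2: Rc = Rc_spec / A = 8.918e-06 / 8.2400e-09
Step 3: Rc = 1.08e+03 ohms

1.08e+03


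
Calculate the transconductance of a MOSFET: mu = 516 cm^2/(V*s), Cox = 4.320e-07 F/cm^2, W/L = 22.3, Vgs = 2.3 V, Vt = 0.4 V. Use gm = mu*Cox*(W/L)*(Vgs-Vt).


Step 1: Vov = Vgs - Vt = 2.3 - 0.4 = 1.9 V
Step 2: gm = mu * Cox * (W/L) * Vov
Step 3: gm = 516 * 4.320e-07 * 22.3 * 1.9 = 9.44e-03 S

9.44e-03


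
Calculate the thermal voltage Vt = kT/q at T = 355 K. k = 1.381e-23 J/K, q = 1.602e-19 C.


Step 1: kT = 1.381e-23 * 355 = 4.90255e-21 J
Step 2: Vt = kT/q = 4.90255e-21 / 1.602e-19
Step 3: Vt = 0.0306 V

0.0306


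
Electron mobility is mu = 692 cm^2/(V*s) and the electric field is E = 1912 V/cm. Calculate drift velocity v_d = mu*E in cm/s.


Step 1: v_d = mu * E
Step 2: v_d = 692 * 1912 = 1323104
Step 3: v_d = 1.32e+06 cm/s

1.32e+06


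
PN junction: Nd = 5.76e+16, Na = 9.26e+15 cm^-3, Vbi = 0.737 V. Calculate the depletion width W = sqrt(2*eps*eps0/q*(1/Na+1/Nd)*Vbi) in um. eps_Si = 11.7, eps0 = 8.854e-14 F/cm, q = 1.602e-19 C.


Step 1: 1/Na + 1/Nd = 1/9.26e+15 + 1/5.76e+16 = 1.25352e-16
Step 2: 2*eps*eps0/q = 2*11.7*8.854e-14/1.602e-19 = 1.293281e+07
Step 3: W^2 = 1.293281e+07 * 1.25352e-16 * 0.737 = 1.19479e-09
Step 4: W = sqrt(1.19479e-09) = 3.457e-05 cm = 0.3457 um

0.3457


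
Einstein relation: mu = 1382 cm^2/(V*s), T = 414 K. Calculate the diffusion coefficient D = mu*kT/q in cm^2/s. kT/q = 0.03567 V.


Step 1: D = mu * (kT/q)
Step 2: D = 1382 * 0.03567
Step 3: D = 49.3 cm^2/s

49.3


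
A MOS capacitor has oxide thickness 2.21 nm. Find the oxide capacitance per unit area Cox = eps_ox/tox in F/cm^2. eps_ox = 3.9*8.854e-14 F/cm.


Step 1: eps_ox = 3.9 * 8.854e-14 = 3.45306e-13 F/cm
Step 2: tox in cm = 2.21 nm * 1e-7 = 2.2100e-07 cm
Step 3: Cox = 3.45306e-13 / 2.2100e-07 = 1.56e-06 F/cm^2

1.56e-06


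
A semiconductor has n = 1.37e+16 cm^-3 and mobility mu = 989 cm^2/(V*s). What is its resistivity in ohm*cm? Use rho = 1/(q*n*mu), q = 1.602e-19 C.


Step 1: sigma = q * n * mu = 1.602e-19 * 1.37e+16 * 989 = 2.17060e+00 S/cm
Step 2: rho = 1 / sigma = 1 / 2.17060e+00 = 0.4607 ohm*cm

0.4607


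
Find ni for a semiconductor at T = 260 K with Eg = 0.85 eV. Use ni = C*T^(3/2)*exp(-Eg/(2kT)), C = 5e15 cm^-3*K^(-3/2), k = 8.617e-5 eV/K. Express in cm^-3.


Step 1: Compute kT = 8.617e-5 * 260 = 0.0224042 eV
Step 2: Exponent = -Eg/(2kT) = -0.85/(2*0.0224042) = -18.96966
Step 3: T^(3/2) = 260^1.5 = 4192.37
Step 4: ni = 5e15 * 4192.37 * exp(-18.96966) = 1.21e+11 cm^-3

1.21e+11


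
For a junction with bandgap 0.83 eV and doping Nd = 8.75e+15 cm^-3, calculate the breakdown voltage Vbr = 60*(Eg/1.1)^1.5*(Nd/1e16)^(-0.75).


Step 1: Eg/1.1 = 0.83/1.1 = 0.754545
Step 2: (Eg/1.1)^1.5 = 0.754545^1.5 = 0.655432
Step 3: (Nd/1e16)^(-0.75) = (0.875)^(-0.75) = 1.105335
Step 4: Vbr = 60 * 0.655432 * 1.105335 = 43.5 V

43.5


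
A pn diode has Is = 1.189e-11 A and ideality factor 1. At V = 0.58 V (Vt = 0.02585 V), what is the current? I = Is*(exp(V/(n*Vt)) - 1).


Step 1: V/(n*Vt) = 0.58/(1*0.02585) = 22.4371
Step 2: exp(22.4371) = 5.5502e+09
Step 3: I = 1.189e-11 * (5.5502e+09 - 1) = 6.60e-02 A

6.60e-02


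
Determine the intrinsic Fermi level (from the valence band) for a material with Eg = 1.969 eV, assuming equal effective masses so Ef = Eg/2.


Step 1: For an intrinsic semiconductor, the Fermi level sits at midgap.
Step 2: Ef = Eg / 2 = 1.969 / 2 = 0.9845 eV

0.9845


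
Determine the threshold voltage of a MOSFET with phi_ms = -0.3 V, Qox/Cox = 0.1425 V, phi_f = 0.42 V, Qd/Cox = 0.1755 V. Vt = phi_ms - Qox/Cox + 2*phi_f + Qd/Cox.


Step 1: Vt = phi_ms - Qox/Cox + 2*phi_f + Qd/Cox
Step 2: Vt = -0.3 - 0.1425 + 2*0.42 + 0.1755
Step 3: Vt = -0.3 - 0.1425 + 0.84 + 0.1755
Step 4: Vt = 0.573 V

0.573


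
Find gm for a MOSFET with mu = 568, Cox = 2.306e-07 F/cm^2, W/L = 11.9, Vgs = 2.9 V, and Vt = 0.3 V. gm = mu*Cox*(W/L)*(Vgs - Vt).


Step 1: Vov = Vgs - Vt = 2.9 - 0.3 = 2.6 V
Step 2: gm = mu * Cox * (W/L) * Vov
Step 3: gm = 568 * 2.306e-07 * 11.9 * 2.6 = 4.05e-03 S

4.05e-03


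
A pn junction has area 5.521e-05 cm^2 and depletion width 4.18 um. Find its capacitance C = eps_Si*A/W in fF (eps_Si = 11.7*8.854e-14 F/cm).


Step 1: eps_Si = 11.7 * 8.854e-14 = 1.035918e-12 F/cm
Step 2: W in cm = 4.18 * 1e-4 = 4.18e-04 cm
Step 3: C = 1.035918e-12 * 5.521e-05 / 4.18e-04 = 1.368254e-13 F
Step 4: C = 136.83 fF

136.83


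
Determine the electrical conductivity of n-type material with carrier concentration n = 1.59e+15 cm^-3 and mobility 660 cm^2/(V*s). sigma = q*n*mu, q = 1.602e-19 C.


Step 1: sigma = q * n * mu
Step 2: sigma = 1.602e-19 * 1.59e+15 * 660
Step 3: sigma = 1.681e-01 S/cm

1.681e-01


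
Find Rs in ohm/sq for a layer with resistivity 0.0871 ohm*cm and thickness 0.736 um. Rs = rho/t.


Step 1: Convert thickness to cm: t = 0.736 um = 7.3600e-05 cm
Step 2: Rs = rho / t = 0.0871 / 7.3600e-05
Step 3: Rs = 1183.4 ohm/sq

1183.4


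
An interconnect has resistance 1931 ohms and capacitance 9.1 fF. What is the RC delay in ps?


Step 1: tau = R * C
Step 2: tau = 1931 * 9.1 fF = 1931 * 9.1e-15 F
Step 3: tau = 1.75721e-11 s = 17.5721 ps

17.5721


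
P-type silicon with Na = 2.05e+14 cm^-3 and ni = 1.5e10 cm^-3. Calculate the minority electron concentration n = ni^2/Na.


Step 1: Majority hole concentration p ≈ Na = 2.05e+14 cm^-3
Step 2: n = ni^2 / Na = (1.5e10)^2 / 2.05e+14
Step 3: n = 1.10e+06 cm^-3

1.10e+06


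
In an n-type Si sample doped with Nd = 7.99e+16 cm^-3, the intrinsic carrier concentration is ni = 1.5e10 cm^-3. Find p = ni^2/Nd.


Step 1: Since Nd >> ni, n ≈ Nd = 7.99e+16 cm^-3
Step 2: p = ni^2 / n = (1.5e10)^2 / 7.99e+16
Step 3: p = 2.25e20 / 7.99e+16 = 2.82e+03 cm^-3

2.82e+03


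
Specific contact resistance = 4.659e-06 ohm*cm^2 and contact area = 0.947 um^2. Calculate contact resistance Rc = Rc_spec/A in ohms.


Step 1: Convert area to cm^2: 0.947 um^2 = 9.4700e-09 cm^2
Step 2: Rc = Rc_spec / A = 4.659e-06 / 9.4700e-09
Step 3: Rc = 4.92e+02 ohms

4.92e+02


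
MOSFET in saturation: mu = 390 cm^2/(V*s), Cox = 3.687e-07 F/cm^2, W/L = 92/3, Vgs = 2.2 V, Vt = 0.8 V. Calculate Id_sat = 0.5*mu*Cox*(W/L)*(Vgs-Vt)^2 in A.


Step 1: Overdrive voltage Vov = Vgs - Vt = 2.2 - 0.8 = 1.4 V
Step 2: W/L = 92/3 = 30.6667
Step 3: Id = 0.5 * 390 * 3.687e-07 * 30.6667 * 1.4^2
Step 4: Id = 4.32e-03 A

4.32e-03


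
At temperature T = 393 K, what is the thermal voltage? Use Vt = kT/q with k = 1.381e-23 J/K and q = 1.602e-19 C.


Step 1: kT = 1.381e-23 * 393 = 5.42733e-21 J
Step 2: Vt = kT/q = 5.42733e-21 / 1.602e-19
Step 3: Vt = 0.03388 V

0.03388


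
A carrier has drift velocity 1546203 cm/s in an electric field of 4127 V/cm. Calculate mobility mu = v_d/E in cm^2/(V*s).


Step 1: mu = v_d / E
Step 2: mu = 1546203 / 4127
Step 3: mu = 374.66 cm^2/(V*s)

374.66


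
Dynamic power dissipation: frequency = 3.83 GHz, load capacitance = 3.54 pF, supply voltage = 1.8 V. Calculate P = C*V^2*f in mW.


Step 1: V^2 = 1.8^2 = 3.24 V^2
Step 2: P = C*V^2*f = 3.54e-12 F * 3.24 * 3.83e9 Hz
Step 3: P = 4.3928568e-02 W
Step 4: P = 43.929 mW

43.929


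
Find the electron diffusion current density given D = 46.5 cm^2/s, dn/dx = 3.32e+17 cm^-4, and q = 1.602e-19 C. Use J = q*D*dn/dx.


Step 1: J = q * D * (dn/dx)
Step 2: J = 1.602e-19 * 46.5 * 3.32e+17
Step 3: J = 2.47e+00 A/cm^2

2.47e+00


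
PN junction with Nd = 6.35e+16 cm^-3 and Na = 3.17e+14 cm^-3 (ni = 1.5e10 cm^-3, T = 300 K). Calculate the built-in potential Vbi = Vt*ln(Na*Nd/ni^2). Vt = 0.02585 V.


Step 1: Compute Na*Nd/ni^2 = 3.17e+14 * 6.35e+16 / (1.5e10)^2 = 8.9464e+10
Step 2: ln(8.9464e+10) = 25.2171
Step 3: Vbi = 0.02585 * 25.2171 = 0.652 V

0.652


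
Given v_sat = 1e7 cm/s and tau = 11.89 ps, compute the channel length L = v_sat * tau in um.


Step 1: tau in seconds = 11.89 ps * 1e-12 = 1.1890e-11 s
Step 2: L = v_sat * tau = 1e7 * 1.1890e-11 = 1.1890e-04 cm
Step 3: L in um = 1.1890e-04 * 1e4 = 1.189 um

1.189


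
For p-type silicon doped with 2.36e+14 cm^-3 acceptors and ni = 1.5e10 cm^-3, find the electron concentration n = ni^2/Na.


Step 1: Majority hole concentration p ≈ Na = 2.36e+14 cm^-3
Step 2: n = ni^2 / Na = (1.5e10)^2 / 2.36e+14
Step 3: n = 9.53e+05 cm^-3

9.53e+05


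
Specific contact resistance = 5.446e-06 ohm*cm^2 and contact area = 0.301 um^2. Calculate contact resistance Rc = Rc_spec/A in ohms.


Step 1: Convert area to cm^2: 0.301 um^2 = 3.0100e-09 cm^2
Step 2: Rc = Rc_spec / A = 5.446e-06 / 3.0100e-09
Step 3: Rc = 1.81e+03 ohms

1.81e+03


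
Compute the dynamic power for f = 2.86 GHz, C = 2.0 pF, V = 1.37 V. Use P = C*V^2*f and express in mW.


Step 1: V^2 = 1.37^2 = 1.8769 V^2
Step 2: P = C*V^2*f = 2.0e-12 F * 1.8769 * 2.86e9 Hz
Step 3: P = 1.0735868e-02 W
Step 4: P = 10.736 mW

10.736


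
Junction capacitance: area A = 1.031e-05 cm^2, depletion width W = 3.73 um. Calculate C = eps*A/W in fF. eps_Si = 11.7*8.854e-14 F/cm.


Step 1: eps_Si = 11.7 * 8.854e-14 = 1.035918e-12 F/cm
Step 2: W in cm = 3.73 * 1e-4 = 3.73e-04 cm
Step 3: C = 1.035918e-12 * 1.031e-05 / 3.73e-04 = 2.863355e-14 F
Step 4: C = 28.63 fF

28.63


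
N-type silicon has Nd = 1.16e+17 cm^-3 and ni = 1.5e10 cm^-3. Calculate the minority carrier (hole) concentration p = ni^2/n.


Step 1: Since Nd >> ni, n ≈ Nd = 1.16e+17 cm^-3
Step 2: p = ni^2 / n = (1.5e10)^2 / 1.16e+17
Step 3: p = 2.25e20 / 1.16e+17 = 1.94e+03 cm^-3

1.94e+03


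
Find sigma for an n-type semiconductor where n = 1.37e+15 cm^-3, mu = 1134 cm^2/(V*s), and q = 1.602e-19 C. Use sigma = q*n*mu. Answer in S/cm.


Step 1: sigma = q * n * mu
Step 2: sigma = 1.602e-19 * 1.37e+15 * 1134
Step 3: sigma = 2.489e-01 S/cm

2.489e-01


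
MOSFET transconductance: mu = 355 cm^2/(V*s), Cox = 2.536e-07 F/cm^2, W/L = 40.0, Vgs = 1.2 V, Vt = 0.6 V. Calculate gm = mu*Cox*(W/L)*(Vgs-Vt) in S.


Step 1: Vov = Vgs - Vt = 1.2 - 0.6 = 0.6 V
Step 2: gm = mu * Cox * (W/L) * Vov
Step 3: gm = 355 * 2.536e-07 * 40.0 * 0.6 = 2.16e-03 S

2.16e-03


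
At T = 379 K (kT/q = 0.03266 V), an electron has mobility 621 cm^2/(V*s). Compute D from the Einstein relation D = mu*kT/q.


Step 1: D = mu * (kT/q)
Step 2: D = 621 * 0.03266
Step 3: D = 20.28 cm^2/s

20.28


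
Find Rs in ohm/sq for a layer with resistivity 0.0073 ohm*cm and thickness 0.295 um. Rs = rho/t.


Step 1: Convert thickness to cm: t = 0.295 um = 2.9500e-05 cm
Step 2: Rs = rho / t = 0.0073 / 2.9500e-05
Step 3: Rs = 247.5 ohm/sq

247.5


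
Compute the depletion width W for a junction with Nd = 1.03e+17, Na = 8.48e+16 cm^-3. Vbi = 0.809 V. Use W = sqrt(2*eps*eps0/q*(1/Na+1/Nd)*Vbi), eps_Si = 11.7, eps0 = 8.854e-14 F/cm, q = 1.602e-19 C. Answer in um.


Step 1: 1/Na + 1/Nd = 1/8.48e+16 + 1/1.03e+17 = 2.15012e-17
Step 2: 2*eps*eps0/q = 2*11.7*8.854e-14/1.602e-19 = 1.293281e+07
Step 3: W^2 = 1.293281e+07 * 2.15012e-17 * 0.809 = 2.24959e-10
Step 4: W = sqrt(2.24959e-10) = 1.500e-05 cm = 0.15 um

0.15


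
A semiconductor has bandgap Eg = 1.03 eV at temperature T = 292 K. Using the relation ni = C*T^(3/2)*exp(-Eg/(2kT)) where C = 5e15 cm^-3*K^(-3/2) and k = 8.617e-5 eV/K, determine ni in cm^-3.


Step 1: Compute kT = 8.617e-5 * 292 = 0.02516164 eV
Step 2: Exponent = -Eg/(2kT) = -1.03/(2*0.02516164) = -20.46766
Step 3: T^(3/2) = 292^1.5 = 4989.70
Step 4: ni = 5e15 * 4989.70 * exp(-20.46766) = 3.22e+10 cm^-3

3.22e+10


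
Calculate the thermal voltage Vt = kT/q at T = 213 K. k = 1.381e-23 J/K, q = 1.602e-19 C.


Step 1: kT = 1.381e-23 * 213 = 2.94153e-21 J
Step 2: Vt = kT/q = 2.94153e-21 / 1.602e-19
Step 3: Vt = 0.01836 V

0.01836


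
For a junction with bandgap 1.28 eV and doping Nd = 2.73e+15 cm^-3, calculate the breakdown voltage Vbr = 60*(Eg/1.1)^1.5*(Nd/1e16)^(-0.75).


Step 1: Eg/1.1 = 1.28/1.1 = 1.163636
Step 2: (Eg/1.1)^1.5 = 1.163636^1.5 = 1.255237
Step 3: (Nd/1e16)^(-0.75) = (0.273)^(-0.75) = 2.647756
Step 4: Vbr = 60 * 1.255237 * 2.647756 = 199.4 V

199.4


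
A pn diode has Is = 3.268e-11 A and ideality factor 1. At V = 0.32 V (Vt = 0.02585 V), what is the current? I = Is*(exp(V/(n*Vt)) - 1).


Step 1: V/(n*Vt) = 0.32/(1*0.02585) = 12.3791
Step 2: exp(12.3791) = 2.3778e+05
Step 3: I = 3.268e-11 * (2.3778e+05 - 1) = 7.77e-06 A

7.77e-06


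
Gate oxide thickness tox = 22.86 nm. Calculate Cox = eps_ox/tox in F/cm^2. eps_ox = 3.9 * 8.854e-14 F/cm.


Step 1: eps_ox = 3.9 * 8.854e-14 = 3.45306e-13 F/cm
Step 2: tox in cm = 22.86 nm * 1e-7 = 2.2860e-06 cm
Step 3: Cox = 3.45306e-13 / 2.2860e-06 = 1.51e-07 F/cm^2

1.51e-07


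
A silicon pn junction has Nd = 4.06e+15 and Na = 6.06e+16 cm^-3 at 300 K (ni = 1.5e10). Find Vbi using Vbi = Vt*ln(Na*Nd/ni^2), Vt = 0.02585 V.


Step 1: Compute Na*Nd/ni^2 = 6.06e+16 * 4.06e+15 / (1.5e10)^2 = 1.0935e+12
Step 2: ln(1.0935e+12) = 27.7204
Step 3: Vbi = 0.02585 * 27.7204 = 0.717 V

0.717


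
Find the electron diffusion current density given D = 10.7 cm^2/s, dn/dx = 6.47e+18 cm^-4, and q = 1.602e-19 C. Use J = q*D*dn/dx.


Step 1: J = q * D * (dn/dx)
Step 2: J = 1.602e-19 * 10.7 * 6.47e+18
Step 3: J = 1.11e+01 A/cm^2

1.11e+01


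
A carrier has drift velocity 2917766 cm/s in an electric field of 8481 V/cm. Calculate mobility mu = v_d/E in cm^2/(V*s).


Step 1: mu = v_d / E
Step 2: mu = 2917766 / 8481
Step 3: mu = 344.04 cm^2/(V*s)

344.04


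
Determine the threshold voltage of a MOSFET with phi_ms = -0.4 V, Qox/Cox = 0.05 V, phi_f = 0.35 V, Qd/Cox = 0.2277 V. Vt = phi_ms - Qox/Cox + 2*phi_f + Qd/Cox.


Step 1: Vt = phi_ms - Qox/Cox + 2*phi_f + Qd/Cox
Step 2: Vt = -0.4 - 0.05 + 2*0.35 + 0.2277
Step 3: Vt = -0.4 - 0.05 + 0.7 + 0.2277
Step 4: Vt = 0.4777 V

0.4777


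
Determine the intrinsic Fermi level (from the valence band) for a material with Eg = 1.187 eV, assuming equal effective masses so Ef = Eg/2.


Step 1: For an intrinsic semiconductor, the Fermi level sits at midgap.
Step 2: Ef = Eg / 2 = 1.187 / 2 = 0.5935 eV

0.5935


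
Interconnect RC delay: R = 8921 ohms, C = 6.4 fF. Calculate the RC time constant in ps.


Step 1: tau = R * C
Step 2: tau = 8921 * 6.4 fF = 8921 * 6.4e-15 F
Step 3: tau = 5.70944e-11 s = 57.0944 ps

57.0944


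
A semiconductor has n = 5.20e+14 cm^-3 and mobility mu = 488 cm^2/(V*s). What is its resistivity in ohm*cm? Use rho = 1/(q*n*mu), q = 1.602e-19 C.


Step 1: sigma = q * n * mu = 1.602e-19 * 5.20e+14 * 488 = 4.06524e-02 S/cm
Step 2: rho = 1 / sigma = 1 / 4.06524e-02 = 24.6 ohm*cm

24.6


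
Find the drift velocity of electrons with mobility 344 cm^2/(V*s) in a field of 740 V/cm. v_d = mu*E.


Step 1: v_d = mu * E
Step 2: v_d = 344 * 740 = 254560
Step 3: v_d = 2.55e+05 cm/s

2.55e+05


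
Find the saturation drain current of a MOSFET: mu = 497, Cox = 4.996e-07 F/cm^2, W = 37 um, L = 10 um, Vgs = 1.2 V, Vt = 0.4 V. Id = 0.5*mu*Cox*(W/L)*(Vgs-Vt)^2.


Step 1: Overdrive voltage Vov = Vgs - Vt = 1.2 - 0.4 = 0.8 V
Step 2: W/L = 37/10 = 3.7
Step 3: Id = 0.5 * 497 * 4.996e-07 * 3.7 * 0.8^2
Step 4: Id = 2.94e-04 A

2.94e-04


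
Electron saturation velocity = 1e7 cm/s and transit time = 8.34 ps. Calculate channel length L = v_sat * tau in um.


Step 1: tau in seconds = 8.34 ps * 1e-12 = 8.3400e-12 s
Step 2: L = v_sat * tau = 1e7 * 8.3400e-12 = 8.3400e-05 cm
Step 3: L in um = 8.3400e-05 * 1e4 = 0.834 um

0.834


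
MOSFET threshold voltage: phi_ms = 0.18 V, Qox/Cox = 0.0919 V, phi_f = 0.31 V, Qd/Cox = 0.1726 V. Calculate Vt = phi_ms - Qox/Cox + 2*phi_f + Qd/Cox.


Step 1: Vt = phi_ms - Qox/Cox + 2*phi_f + Qd/Cox
Step 2: Vt = 0.18 - 0.0919 + 2*0.31 + 0.1726
Step 3: Vt = 0.18 - 0.0919 + 0.62 + 0.1726
Step 4: Vt = 0.8807 V

0.8807


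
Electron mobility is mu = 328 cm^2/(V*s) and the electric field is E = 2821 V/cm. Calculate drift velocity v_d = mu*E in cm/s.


Step 1: v_d = mu * E
Step 2: v_d = 328 * 2821 = 925288
Step 3: v_d = 9.25e+05 cm/s

9.25e+05


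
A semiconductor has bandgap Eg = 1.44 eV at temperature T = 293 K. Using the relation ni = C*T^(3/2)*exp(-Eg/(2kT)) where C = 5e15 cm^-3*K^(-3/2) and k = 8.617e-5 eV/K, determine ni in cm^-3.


Step 1: Compute kT = 8.617e-5 * 293 = 0.02524781 eV
Step 2: Exponent = -Eg/(2kT) = -1.44/(2*0.02524781) = -28.51732
Step 3: T^(3/2) = 293^1.5 = 5015.35
Step 4: ni = 5e15 * 5015.35 * exp(-28.51732) = 1.03e+07 cm^-3

1.03e+07


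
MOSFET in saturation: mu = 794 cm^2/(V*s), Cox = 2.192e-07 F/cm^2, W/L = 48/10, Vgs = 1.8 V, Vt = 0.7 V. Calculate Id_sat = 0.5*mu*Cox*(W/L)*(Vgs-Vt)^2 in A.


Step 1: Overdrive voltage Vov = Vgs - Vt = 1.8 - 0.7 = 1.1 V
Step 2: W/L = 48/10 = 4.8
Step 3: Id = 0.5 * 794 * 2.192e-07 * 4.8 * 1.1^2
Step 4: Id = 5.05e-04 A

5.05e-04


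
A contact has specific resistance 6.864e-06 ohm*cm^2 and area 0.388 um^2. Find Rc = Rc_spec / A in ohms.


Step 1: Convert area to cm^2: 0.388 um^2 = 3.8800e-09 cm^2
Step 2: Rc = Rc_spec / A = 6.864e-06 / 3.8800e-09
Step 3: Rc = 1.77e+03 ohms

1.77e+03


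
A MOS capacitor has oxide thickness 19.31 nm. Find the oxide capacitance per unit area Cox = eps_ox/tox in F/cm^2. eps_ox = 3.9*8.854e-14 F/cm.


Step 1: eps_ox = 3.9 * 8.854e-14 = 3.45306e-13 F/cm
Step 2: tox in cm = 19.31 nm * 1e-7 = 1.9310e-06 cm
Step 3: Cox = 3.45306e-13 / 1.9310e-06 = 1.79e-07 F/cm^2

1.79e-07


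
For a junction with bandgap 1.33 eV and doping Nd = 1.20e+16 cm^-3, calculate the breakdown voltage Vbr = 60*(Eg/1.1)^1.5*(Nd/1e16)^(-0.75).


Step 1: Eg/1.1 = 1.33/1.1 = 1.209091
Step 2: (Eg/1.1)^1.5 = 1.209091^1.5 = 1.329500
Step 3: (Nd/1e16)^(-0.75) = (1.2)^(-0.75) = 0.872196
Step 4: Vbr = 60 * 1.329500 * 0.872196 = 69.6 V

69.6


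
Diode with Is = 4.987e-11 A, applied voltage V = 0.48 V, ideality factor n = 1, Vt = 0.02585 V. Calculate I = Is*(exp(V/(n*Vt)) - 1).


Step 1: V/(n*Vt) = 0.48/(1*0.02585) = 18.5687
Step 2: exp(18.5687) = 1.1595e+08
Step 3: I = 4.987e-11 * (1.1595e+08 - 1) = 5.78e-03 A

5.78e-03


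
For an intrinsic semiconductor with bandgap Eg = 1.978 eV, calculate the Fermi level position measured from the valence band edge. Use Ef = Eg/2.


Step 1: For an intrinsic semiconductor, the Fermi level sits at midgap.
Step 2: Ef = Eg / 2 = 1.978 / 2 = 0.989 eV

0.989


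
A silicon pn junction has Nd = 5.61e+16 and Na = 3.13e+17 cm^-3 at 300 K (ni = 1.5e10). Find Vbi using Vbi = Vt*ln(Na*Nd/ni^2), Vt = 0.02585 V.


Step 1: Compute Na*Nd/ni^2 = 3.13e+17 * 5.61e+16 / (1.5e10)^2 = 7.8041e+13
Step 2: ln(7.8041e+13) = 31.9883
Step 3: Vbi = 0.02585 * 31.9883 = 0.827 V

0.827


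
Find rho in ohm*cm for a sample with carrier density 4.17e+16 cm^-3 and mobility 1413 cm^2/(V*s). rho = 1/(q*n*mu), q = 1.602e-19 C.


Step 1: sigma = q * n * mu = 1.602e-19 * 4.17e+16 * 1413 = 9.43932e+00 S/cm
Step 2: rho = 1 / sigma = 1 / 9.43932e+00 = 0.1059 ohm*cm

0.1059


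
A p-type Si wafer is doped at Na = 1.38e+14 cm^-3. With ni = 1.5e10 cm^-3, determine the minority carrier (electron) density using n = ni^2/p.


Step 1: Majority hole concentration p ≈ Na = 1.38e+14 cm^-3
Step 2: n = ni^2 / Na = (1.5e10)^2 / 1.38e+14
Step 3: n = 1.63e+06 cm^-3

1.63e+06


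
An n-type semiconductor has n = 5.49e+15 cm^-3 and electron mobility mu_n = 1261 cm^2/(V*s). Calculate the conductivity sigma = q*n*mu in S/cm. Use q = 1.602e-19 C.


Step 1: sigma = q * n * mu
Step 2: sigma = 1.602e-19 * 5.49e+15 * 1261
Step 3: sigma = 1.109e+00 S/cm

1.109e+00


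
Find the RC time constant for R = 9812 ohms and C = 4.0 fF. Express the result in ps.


Step 1: tau = R * C
Step 2: tau = 9812 * 4.0 fF = 9812 * 4.0e-15 F
Step 3: tau = 3.9248e-11 s = 39.248 ps

39.248


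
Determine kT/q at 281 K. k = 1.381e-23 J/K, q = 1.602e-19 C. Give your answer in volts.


Step 1: kT = 1.381e-23 * 281 = 3.88061e-21 J
Step 2: Vt = kT/q = 3.88061e-21 / 1.602e-19
Step 3: Vt = 0.02422 V

0.02422


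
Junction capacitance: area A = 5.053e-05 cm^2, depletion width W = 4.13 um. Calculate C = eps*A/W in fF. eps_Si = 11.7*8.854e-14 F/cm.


Step 1: eps_Si = 11.7 * 8.854e-14 = 1.035918e-12 F/cm
Step 2: W in cm = 4.13 * 1e-4 = 4.13e-04 cm
Step 3: C = 1.035918e-12 * 5.053e-05 / 4.13e-04 = 1.267432e-13 F
Step 4: C = 126.74 fF

126.74


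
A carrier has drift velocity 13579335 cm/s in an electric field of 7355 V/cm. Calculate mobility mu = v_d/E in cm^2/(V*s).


Step 1: mu = v_d / E
Step 2: mu = 13579335 / 7355
Step 3: mu = 1846.27 cm^2/(V*s)

1846.27


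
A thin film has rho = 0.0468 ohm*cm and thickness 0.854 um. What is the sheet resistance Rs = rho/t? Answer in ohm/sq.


Step 1: Convert thickness to cm: t = 0.854 um = 8.5400e-05 cm
Step 2: Rs = rho / t = 0.0468 / 8.5400e-05
Step 3: Rs = 548.0 ohm/sq

548.0


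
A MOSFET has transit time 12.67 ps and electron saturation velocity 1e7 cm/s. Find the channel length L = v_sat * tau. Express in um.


Step 1: tau in seconds = 12.67 ps * 1e-12 = 1.2670e-11 s
Step 2: L = v_sat * tau = 1e7 * 1.2670e-11 = 1.2670e-04 cm
Step 3: L in um = 1.2670e-04 * 1e4 = 1.267 um

1.267


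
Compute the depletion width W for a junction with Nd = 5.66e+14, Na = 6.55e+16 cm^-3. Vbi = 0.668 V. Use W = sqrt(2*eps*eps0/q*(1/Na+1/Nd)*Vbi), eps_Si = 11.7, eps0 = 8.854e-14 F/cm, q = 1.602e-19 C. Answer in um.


Step 1: 1/Na + 1/Nd = 1/6.55e+16 + 1/5.66e+14 = 1.78205e-15
Step 2: 2*eps*eps0/q = 2*11.7*8.854e-14/1.602e-19 = 1.293281e+07
Step 3: W^2 = 1.293281e+07 * 1.78205e-15 * 0.668 = 1.53953e-08
Step 4: W = sqrt(1.53953e-08) = 1.241e-04 cm = 1.241 um

1.241


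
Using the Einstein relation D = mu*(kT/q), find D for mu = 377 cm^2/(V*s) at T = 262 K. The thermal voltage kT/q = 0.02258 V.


Step 1: D = mu * (kT/q)
Step 2: D = 377 * 0.02258
Step 3: D = 8.51 cm^2/s

8.51


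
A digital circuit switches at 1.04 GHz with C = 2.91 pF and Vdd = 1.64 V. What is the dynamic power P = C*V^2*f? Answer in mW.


Step 1: V^2 = 1.64^2 = 2.6896 V^2
Step 2: P = C*V^2*f = 2.91e-12 F * 2.6896 * 1.04e9 Hz
Step 3: P = 8.13980544e-03 W
Step 4: P = 8.14 mW

8.14


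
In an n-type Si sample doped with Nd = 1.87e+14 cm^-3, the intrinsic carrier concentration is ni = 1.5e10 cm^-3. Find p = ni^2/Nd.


Step 1: Since Nd >> ni, n ≈ Nd = 1.87e+14 cm^-3
Step 2: p = ni^2 / n = (1.5e10)^2 / 1.87e+14
Step 3: p = 2.25e20 / 1.87e+14 = 1.20e+06 cm^-3

1.20e+06


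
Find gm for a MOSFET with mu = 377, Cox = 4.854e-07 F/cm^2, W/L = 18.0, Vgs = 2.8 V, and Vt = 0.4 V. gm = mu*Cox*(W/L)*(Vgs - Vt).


Step 1: Vov = Vgs - Vt = 2.8 - 0.4 = 2.4 V
Step 2: gm = mu * Cox * (W/L) * Vov
Step 3: gm = 377 * 4.854e-07 * 18.0 * 2.4 = 7.91e-03 S

7.91e-03


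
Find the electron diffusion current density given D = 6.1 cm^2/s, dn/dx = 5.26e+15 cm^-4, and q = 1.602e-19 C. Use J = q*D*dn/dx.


Step 1: J = q * D * (dn/dx)
Step 2: J = 1.602e-19 * 6.1 * 5.26e+15
Step 3: J = 5.14e-03 A/cm^2

5.14e-03


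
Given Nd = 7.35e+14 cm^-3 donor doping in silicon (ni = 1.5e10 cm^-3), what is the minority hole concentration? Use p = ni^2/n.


Step 1: Since Nd >> ni, n ≈ Nd = 7.35e+14 cm^-3
Step 2: p = ni^2 / n = (1.5e10)^2 / 7.35e+14
Step 3: p = 2.25e20 / 7.35e+14 = 3.06e+05 cm^-3

3.06e+05


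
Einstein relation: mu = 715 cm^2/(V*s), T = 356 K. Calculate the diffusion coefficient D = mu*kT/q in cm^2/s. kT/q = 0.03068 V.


Step 1: D = mu * (kT/q)
Step 2: D = 715 * 0.03068
Step 3: D = 21.94 cm^2/s

21.94


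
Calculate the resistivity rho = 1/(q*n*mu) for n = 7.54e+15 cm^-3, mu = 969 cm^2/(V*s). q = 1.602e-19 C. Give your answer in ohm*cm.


Step 1: sigma = q * n * mu = 1.602e-19 * 7.54e+15 * 969 = 1.17046e+00 S/cm
Step 2: rho = 1 / sigma = 1 / 1.17046e+00 = 0.8544 ohm*cm

0.8544


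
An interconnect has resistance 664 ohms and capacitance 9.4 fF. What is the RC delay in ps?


Step 1: tau = R * C
Step 2: tau = 664 * 9.4 fF = 664 * 9.4e-15 F
Step 3: tau = 6.2416e-12 s = 6.2416 ps

6.2416


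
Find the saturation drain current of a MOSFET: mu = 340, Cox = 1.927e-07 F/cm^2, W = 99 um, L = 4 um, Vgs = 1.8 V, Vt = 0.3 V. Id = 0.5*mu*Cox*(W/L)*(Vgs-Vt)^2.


Step 1: Overdrive voltage Vov = Vgs - Vt = 1.8 - 0.3 = 1.5 V
Step 2: W/L = 99/4 = 24.75
Step 3: Id = 0.5 * 340 * 1.927e-07 * 24.75 * 1.5^2
Step 4: Id = 1.82e-03 A

1.82e-03


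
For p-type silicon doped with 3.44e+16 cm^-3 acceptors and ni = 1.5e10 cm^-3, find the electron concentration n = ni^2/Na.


Step 1: Majority hole concentration p ≈ Na = 3.44e+16 cm^-3
Step 2: n = ni^2 / Na = (1.5e10)^2 / 3.44e+16
Step 3: n = 6.54e+03 cm^-3

6.54e+03


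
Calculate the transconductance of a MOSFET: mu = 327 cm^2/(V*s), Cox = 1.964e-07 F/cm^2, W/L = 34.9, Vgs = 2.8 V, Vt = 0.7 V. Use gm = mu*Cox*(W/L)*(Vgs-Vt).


Step 1: Vov = Vgs - Vt = 2.8 - 0.7 = 2.1 V
Step 2: gm = mu * Cox * (W/L) * Vov
Step 3: gm = 327 * 1.964e-07 * 34.9 * 2.1 = 4.71e-03 S

4.71e-03


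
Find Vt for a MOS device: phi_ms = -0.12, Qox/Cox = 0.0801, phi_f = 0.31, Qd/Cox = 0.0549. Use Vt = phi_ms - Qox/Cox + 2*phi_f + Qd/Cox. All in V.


Step 1: Vt = phi_ms - Qox/Cox + 2*phi_f + Qd/Cox
Step 2: Vt = -0.12 - 0.0801 + 2*0.31 + 0.0549
Step 3: Vt = -0.12 - 0.0801 + 0.62 + 0.0549
Step 4: Vt = 0.4748 V

0.4748


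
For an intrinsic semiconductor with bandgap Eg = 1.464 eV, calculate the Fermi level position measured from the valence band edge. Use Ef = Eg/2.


Step 1: For an intrinsic semiconductor, the Fermi level sits at midgap.
Step 2: Ef = Eg / 2 = 1.464 / 2 = 0.732 eV

0.732


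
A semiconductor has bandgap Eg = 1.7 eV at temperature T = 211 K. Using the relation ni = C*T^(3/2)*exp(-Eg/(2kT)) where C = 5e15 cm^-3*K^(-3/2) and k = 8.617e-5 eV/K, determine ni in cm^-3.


Step 1: Compute kT = 8.617e-5 * 211 = 0.01818187 eV
Step 2: Exponent = -Eg/(2kT) = -1.7/(2*0.01818187) = -46.74987
Step 3: T^(3/2) = 211^1.5 = 3064.95
Step 4: ni = 5e15 * 3064.95 * exp(-46.74987) = 7.62e-02 cm^-3

7.62e-02


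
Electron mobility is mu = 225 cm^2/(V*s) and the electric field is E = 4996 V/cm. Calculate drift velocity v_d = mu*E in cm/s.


Step 1: v_d = mu * E
Step 2: v_d = 225 * 4996 = 1124100
Step 3: v_d = 1.12e+06 cm/s

1.12e+06


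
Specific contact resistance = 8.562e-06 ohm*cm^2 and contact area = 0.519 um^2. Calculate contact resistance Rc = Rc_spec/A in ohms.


Step 1: Convert area to cm^2: 0.519 um^2 = 5.1900e-09 cm^2
Step 2: Rc = Rc_spec / A = 8.562e-06 / 5.1900e-09
Step 3: Rc = 1.65e+03 ohms

1.65e+03


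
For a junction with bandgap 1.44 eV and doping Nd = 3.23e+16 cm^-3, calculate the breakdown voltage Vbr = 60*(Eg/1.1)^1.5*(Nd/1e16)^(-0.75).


Step 1: Eg/1.1 = 1.44/1.1 = 1.309091
Step 2: (Eg/1.1)^1.5 = 1.309091^1.5 = 1.497803
Step 3: (Nd/1e16)^(-0.75) = (3.23)^(-0.75) = 0.415048
Step 4: Vbr = 60 * 1.497803 * 0.415048 = 37.3 V

37.3


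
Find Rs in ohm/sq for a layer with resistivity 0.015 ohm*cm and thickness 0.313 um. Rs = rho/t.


Step 1: Convert thickness to cm: t = 0.313 um = 3.1300e-05 cm
Step 2: Rs = rho / t = 0.015 / 3.1300e-05
Step 3: Rs = 479.2 ohm/sq

479.2


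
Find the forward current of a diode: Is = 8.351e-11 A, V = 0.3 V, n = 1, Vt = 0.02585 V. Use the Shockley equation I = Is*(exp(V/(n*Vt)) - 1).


Step 1: V/(n*Vt) = 0.3/(1*0.02585) = 11.6054
Step 2: exp(11.6054) = 1.0969e+05
Step 3: I = 8.351e-11 * (1.0969e+05 - 1) = 9.16e-06 A

9.16e-06


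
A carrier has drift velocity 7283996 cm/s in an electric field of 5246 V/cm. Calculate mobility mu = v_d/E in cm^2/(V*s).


Step 1: mu = v_d / E
Step 2: mu = 7283996 / 5246
Step 3: mu = 1388.49 cm^2/(V*s)

1388.49


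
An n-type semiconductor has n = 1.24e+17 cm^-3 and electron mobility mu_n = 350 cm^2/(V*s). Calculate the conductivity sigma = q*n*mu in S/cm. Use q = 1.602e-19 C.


Step 1: sigma = q * n * mu
Step 2: sigma = 1.602e-19 * 1.24e+17 * 350
Step 3: sigma = 6.953e+00 S/cm

6.953e+00


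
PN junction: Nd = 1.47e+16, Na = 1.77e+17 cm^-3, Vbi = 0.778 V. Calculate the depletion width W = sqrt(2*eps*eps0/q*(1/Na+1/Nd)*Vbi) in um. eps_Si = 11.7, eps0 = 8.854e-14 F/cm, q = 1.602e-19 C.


Step 1: 1/Na + 1/Nd = 1/1.77e+17 + 1/1.47e+16 = 7.36769e-17
Step 2: 2*eps*eps0/q = 2*11.7*8.854e-14/1.602e-19 = 1.293281e+07
Step 3: W^2 = 1.293281e+07 * 7.36769e-17 * 0.778 = 7.41317e-10
Step 4: W = sqrt(7.41317e-10) = 2.723e-05 cm = 0.2723 um

0.2723


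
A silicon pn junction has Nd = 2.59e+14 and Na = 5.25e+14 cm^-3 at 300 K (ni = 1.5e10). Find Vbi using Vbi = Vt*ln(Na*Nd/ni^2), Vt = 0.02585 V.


Step 1: Compute Na*Nd/ni^2 = 5.25e+14 * 2.59e+14 / (1.5e10)^2 = 6.0433e+08
Step 2: ln(6.0433e+08) = 20.2196
Step 3: Vbi = 0.02585 * 20.2196 = 0.523 V

0.523


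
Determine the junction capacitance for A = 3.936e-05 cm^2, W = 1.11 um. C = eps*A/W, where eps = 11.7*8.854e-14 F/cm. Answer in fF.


Step 1: eps_Si = 11.7 * 8.854e-14 = 1.035918e-12 F/cm
Step 2: W in cm = 1.11 * 1e-4 = 1.11e-04 cm
Step 3: C = 1.035918e-12 * 3.936e-05 / 1.11e-04 = 3.673309e-13 F
Step 4: C = 367.33 fF

367.33


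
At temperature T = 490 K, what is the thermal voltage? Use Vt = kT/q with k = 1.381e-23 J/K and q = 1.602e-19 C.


Step 1: kT = 1.381e-23 * 490 = 6.7669e-21 J
Step 2: Vt = kT/q = 6.7669e-21 / 1.602e-19
Step 3: Vt = 0.04224 V

0.04224


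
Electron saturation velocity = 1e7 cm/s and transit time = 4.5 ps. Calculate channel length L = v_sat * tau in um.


Step 1: tau in seconds = 4.5 ps * 1e-12 = 4.5000e-12 s
Step 2: L = v_sat * tau = 1e7 * 4.5000e-12 = 4.5000e-05 cm
Step 3: L in um = 4.5000e-05 * 1e4 = 0.45 um

0.45


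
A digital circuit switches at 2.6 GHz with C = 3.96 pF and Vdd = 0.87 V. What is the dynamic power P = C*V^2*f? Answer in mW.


Step 1: V^2 = 0.87^2 = 0.7569 V^2
Step 2: P = C*V^2*f = 3.96e-12 F * 0.7569 * 2.6e9 Hz
Step 3: P = 7.7930424e-03 W
Step 4: P = 7.793 mW

7.793


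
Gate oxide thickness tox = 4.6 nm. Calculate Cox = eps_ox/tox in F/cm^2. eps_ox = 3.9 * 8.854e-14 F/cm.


Step 1: eps_ox = 3.9 * 8.854e-14 = 3.45306e-13 F/cm
Step 2: tox in cm = 4.6 nm * 1e-7 = 4.6000e-07 cm
Step 3: Cox = 3.45306e-13 / 4.6000e-07 = 7.51e-07 F/cm^2

7.51e-07


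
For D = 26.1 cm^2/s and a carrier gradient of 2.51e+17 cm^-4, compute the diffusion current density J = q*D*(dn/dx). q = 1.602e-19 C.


Step 1: J = q * D * (dn/dx)
Step 2: J = 1.602e-19 * 26.1 * 2.51e+17
Step 3: J = 1.05e+00 A/cm^2

1.05e+00


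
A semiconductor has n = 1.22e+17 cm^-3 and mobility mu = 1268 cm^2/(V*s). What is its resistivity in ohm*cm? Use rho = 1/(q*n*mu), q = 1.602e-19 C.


Step 1: sigma = q * n * mu = 1.602e-19 * 1.22e+17 * 1268 = 2.47823e+01 S/cm
Step 2: rho = 1 / sigma = 1 / 2.47823e+01 = 0.04035 ohm*cm

0.04035


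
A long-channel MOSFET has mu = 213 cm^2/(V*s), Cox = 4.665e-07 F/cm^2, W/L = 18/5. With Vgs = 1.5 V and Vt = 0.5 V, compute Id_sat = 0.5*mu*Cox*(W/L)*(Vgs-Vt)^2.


Step 1: Overdrive voltage Vov = Vgs - Vt = 1.5 - 0.5 = 1.0 V
Step 2: W/L = 18/5 = 3.6
Step 3: Id = 0.5 * 213 * 4.665e-07 * 3.6 * 1.0^2
Step 4: Id = 1.79e-04 A

1.79e-04


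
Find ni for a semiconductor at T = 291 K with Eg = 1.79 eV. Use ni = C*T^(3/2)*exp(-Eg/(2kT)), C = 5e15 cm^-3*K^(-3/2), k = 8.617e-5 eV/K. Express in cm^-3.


Step 1: Compute kT = 8.617e-5 * 291 = 0.02507547 eV
Step 2: Exponent = -Eg/(2kT) = -1.79/(2*0.02507547) = -35.69225
Step 3: T^(3/2) = 291^1.5 = 4964.09
Step 4: ni = 5e15 * 4964.09 * exp(-35.69225) = 7.83e+03 cm^-3

7.83e+03


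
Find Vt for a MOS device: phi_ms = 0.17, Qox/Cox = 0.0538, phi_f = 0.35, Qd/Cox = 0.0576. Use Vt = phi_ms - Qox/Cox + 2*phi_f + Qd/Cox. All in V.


Step 1: Vt = phi_ms - Qox/Cox + 2*phi_f + Qd/Cox
Step 2: Vt = 0.17 - 0.0538 + 2*0.35 + 0.0576
Step 3: Vt = 0.17 - 0.0538 + 0.7 + 0.0576
Step 4: Vt = 0.8738 V

0.8738


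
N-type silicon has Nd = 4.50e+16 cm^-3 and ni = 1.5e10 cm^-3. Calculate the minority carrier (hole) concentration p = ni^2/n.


Step 1: Since Nd >> ni, n ≈ Nd = 4.50e+16 cm^-3
Step 2: p = ni^2 / n = (1.5e10)^2 / 4.50e+16
Step 3: p = 2.25e20 / 4.50e+16 = 5.00e+03 cm^-3

5.00e+03


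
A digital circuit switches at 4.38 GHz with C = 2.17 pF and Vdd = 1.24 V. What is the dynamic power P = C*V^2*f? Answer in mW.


Step 1: V^2 = 1.24^2 = 1.5376 V^2
Step 2: P = C*V^2*f = 2.17e-12 F * 1.5376 * 4.38e9 Hz
Step 3: P = 1.461427296e-02 W
Step 4: P = 14.614 mW

14.614


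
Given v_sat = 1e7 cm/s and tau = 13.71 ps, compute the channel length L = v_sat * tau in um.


Step 1: tau in seconds = 13.71 ps * 1e-12 = 1.3710e-11 s
Step 2: L = v_sat * tau = 1e7 * 1.3710e-11 = 1.3710e-04 cm
Step 3: L in um = 1.3710e-04 * 1e4 = 1.371 um

1.371


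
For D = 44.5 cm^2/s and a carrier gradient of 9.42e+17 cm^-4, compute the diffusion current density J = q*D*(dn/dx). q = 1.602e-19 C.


Step 1: J = q * D * (dn/dx)
Step 2: J = 1.602e-19 * 44.5 * 9.42e+17
Step 3: J = 6.72e+00 A/cm^2

6.72e+00
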